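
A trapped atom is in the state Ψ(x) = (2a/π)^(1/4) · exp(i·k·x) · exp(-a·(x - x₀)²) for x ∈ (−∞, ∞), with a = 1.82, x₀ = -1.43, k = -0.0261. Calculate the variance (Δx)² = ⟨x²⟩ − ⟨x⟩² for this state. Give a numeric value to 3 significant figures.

Compute ⟨x⟩ and ⟨x²⟩ separately, then (Δx)² = ⟨x²⟩ − ⟨x⟩².
Gaussian moments (u = x − x₀): ∫u^(2j)·e^(−2au²) du = (2j−1)!!/(4a)^j · √(π/(2a)), odd powers integrate to 0; here √(π/(2a)) = 0.92902.
⟨x⟩ = -1.4300 and ⟨x²⟩ = 2.1823.
(Δx)² = 2.1823 − (-1.4300)² = 0.13736.

0.137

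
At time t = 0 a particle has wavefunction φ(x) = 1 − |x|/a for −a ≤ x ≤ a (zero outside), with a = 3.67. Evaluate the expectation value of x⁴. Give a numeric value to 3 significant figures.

5.18

⟨x⁴⟩ = ∫ x⁴·|φ|² dx / ∫|φ|² dx (integrals over the domain).
φ is even, so ∫ over [−a, a] = 2∫₀ᵃ with φ = 1 − x/a there: ∫₀ᵃ (1 − x/a)² dx = a/3, ∫₀ᵃ x²(1 − x/a)² dx = a³/30, ∫₀ᵃ x⁴(1 − x/a)² dx = a⁵/105.
State is unnormalized: ∫|φ|² dx = 2.4467, and ∫φ*·x⁴·φ dx = 12.682, so ⟨x⁴⟩ = 12.682 / 2.4467.
⟨x⁴⟩ = 5.1832.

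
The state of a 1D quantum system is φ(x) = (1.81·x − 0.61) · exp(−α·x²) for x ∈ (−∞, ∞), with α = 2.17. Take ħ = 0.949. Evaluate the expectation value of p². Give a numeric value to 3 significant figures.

3.92

p² φ = −ħ² d²φ/dx²; ⟨p²⟩ = −ħ² ∫ φ*·φ'' dx / ∫|φ|² dx.
Expand each integrand as polynomial × e^(−2αx²) and use ∫x^(2j)·e^(−2αx²) dx = (2j−1)!!/(4α)^j · √(π/(2α)), odd powers → 0; here √(π/(2α)) = 0.85081. Differentiate with the product rule, d/dx e^(−αx²) = −2αx·e^(−αx²).
State is unnormalized: ∫|φ|² dx = 0.63770, and ∫φ*·(−ħ² φ'') dx = 2.5014, so ⟨p²⟩ = 2.5014 / 0.63770.
⟨p²⟩ = 3.9225.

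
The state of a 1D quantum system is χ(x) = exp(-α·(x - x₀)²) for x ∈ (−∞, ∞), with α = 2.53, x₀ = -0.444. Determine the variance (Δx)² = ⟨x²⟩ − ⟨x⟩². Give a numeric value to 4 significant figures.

Compute ⟨x⟩ and ⟨x²⟩ separately, then (Δx)² = ⟨x²⟩ − ⟨x⟩².
Gaussian moments (u = x − x₀): ∫u^(2j)·e^(−2αu²) du = (2j−1)!!/(4α)^j · √(π/(2α)), odd powers integrate to 0; here √(π/(2α)) = 0.78795.
Normalization: ∫|χ|² dx = 0.78795.
⟨x⟩ = -0.44400 and ⟨x²⟩ = 0.29595.
(Δx)² = 0.29595 − (-0.44400)² = 0.098814.

0.09881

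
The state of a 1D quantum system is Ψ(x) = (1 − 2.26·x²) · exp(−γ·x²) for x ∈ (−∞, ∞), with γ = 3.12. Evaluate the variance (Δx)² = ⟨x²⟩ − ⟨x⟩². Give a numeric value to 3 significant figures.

Compute ⟨x⟩ and ⟨x²⟩ separately, then (Δx)² = ⟨x²⟩ − ⟨x⟩².
Expand each integrand as polynomial × e^(−2γx²) and use ∫x^(2j)·e^(−2γx²) dx = (2j−1)!!/(4γ)^j · √(π/(2γ)), odd powers → 0; here √(π/(2γ)) = 0.70955.
Normalization: ∫|Ψ|² dx = 0.52237.
⟨x⟩ = 0.0000 and ⟨x²⟩ = 0.044120.
(Δx)² = 0.044120 − (0.0000)² = 0.044120.

0.0441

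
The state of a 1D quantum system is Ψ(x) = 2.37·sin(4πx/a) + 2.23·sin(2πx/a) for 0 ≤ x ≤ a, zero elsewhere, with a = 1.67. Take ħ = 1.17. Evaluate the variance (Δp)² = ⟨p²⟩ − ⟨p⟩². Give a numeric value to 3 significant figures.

Compute ⟨p⟩ and ⟨p²⟩ separately; (Δp)² = ⟨p²⟩ − ⟨p⟩².
d²/dx² sin(jπx/a) = −(jπ/a)²·sin(jπx/a); on 0 ≤ x ≤ a, ∫sin²(jπx/a) dx = a/2 and ∫sin(jπx/a)·sin(lπx/a) dx = 0 for j ≠ l, so only diagonal terms survive in ∫|Ψ|² and ∫Ψ·Ψ″; ∫Ψ·Ψ′ dx = [Ψ²/2] between the walls = 0.
Normalization: ∫|Ψ|² dx = 8.8425.
⟨p⟩ = 0.0000 and ⟨p²⟩ = 50.211.
(Δp)² = 50.211 − (0.0000)² = 50.211.

50.2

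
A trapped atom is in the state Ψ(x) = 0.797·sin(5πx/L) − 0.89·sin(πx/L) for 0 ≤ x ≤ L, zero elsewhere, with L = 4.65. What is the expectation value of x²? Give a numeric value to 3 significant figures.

6.43

⟨x²⟩ = ∫ x²·|Ψ|² dx / ∫|Ψ|² dx (integrals over the domain).
On 0 ≤ x ≤ L (j ≠ l): ∫sin²(jπx/L) dx = L/2, ∫sin(jπx/L)·sin(lπx/L) dx = 0; diagonal moments ∫x·sin²(jπx/L) dx = L²/4, ∫x²·sin²(jπx/L) dx = L³·(1/6 − 1/(4j²π²)); cross terms ∫x·sin(jπx/L)·sin(lπx/L) dx = 0 for j + l even and −4jlL²/(π²(j² − l²)²) for j + l odd, ∫x²·sin(jπx/L)·sin(lπx/L) dx = (−1)^(j+l)·4jlL³/(π²(j² − l²)²); higher powers the same way via product-to-sum and parts.
State is unnormalized: ∫|Ψ|² dx = 3.3185, and ∫Ψ*·x²·Ψ dx = 21.334, so ⟨x²⟩ = 21.334 / 3.3185.
⟨x²⟩ = 6.4289.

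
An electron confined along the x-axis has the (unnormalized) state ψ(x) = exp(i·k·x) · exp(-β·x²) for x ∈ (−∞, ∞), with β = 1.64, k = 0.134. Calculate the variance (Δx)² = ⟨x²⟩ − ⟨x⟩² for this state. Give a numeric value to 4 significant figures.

0.1524

Compute ⟨x⟩ and ⟨x²⟩ separately, then (Δx)² = ⟨x²⟩ − ⟨x⟩².
Gaussian moments: ∫x^(2j)·e^(−2βx²) dx = (2j−1)!!/(4β)^j · √(π/(2β)), odd powers integrate to 0; here √(π/(2β)) = 0.97867.
Normalization: ∫|ψ|² dx = 0.97867.
⟨x⟩ = 0.0000 and ⟨x²⟩ = 0.15244.
(Δx)² = 0.15244 − (0.0000)² = 0.15244.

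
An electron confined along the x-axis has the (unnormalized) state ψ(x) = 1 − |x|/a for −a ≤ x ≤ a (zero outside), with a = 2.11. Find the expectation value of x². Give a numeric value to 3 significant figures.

⟨x²⟩ = ∫ x²·|ψ|² dx / ∫|ψ|² dx (integrals over the domain).
ψ is even, so ∫ over [−a, a] = 2∫₀ᵃ with ψ = 1 − x/a there: ∫₀ᵃ (1 − x/a)² dx = a/3, ∫₀ᵃ x²(1 − x/a)² dx = a³/30, ∫₀ᵃ x⁴(1 − x/a)² dx = a⁵/105.
State is unnormalized: ∫|ψ|² dx = 1.4067, and ∫ψ*·x²·ψ dx = 0.62626, so ⟨x²⟩ = 0.62626 / 1.4067.
⟨x²⟩ = 0.44521.

0.445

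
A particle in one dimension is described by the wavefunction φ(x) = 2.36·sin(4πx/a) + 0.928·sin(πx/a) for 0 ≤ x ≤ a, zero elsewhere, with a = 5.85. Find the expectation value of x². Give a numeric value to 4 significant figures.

10.75

⟨x²⟩ = ∫ x²·|φ|² dx / ∫|φ|² dx (integrals over the domain).
On 0 ≤ x ≤ a (j ≠ l): ∫sin²(jπx/a) dx = a/2, ∫sin(jπx/a)·sin(lπx/a) dx = 0; diagonal moments ∫x·sin²(jπx/a) dx = a²/4, ∫x²·sin²(jπx/a) dx = a³·(1/6 − 1/(4j²π²)); cross terms ∫x·sin(jπx/a)·sin(lπx/a) dx = 0 for j + l even and −4jla²/(π²(j² − l²)²) for j + l odd, ∫x²·sin(jπx/a)·sin(lπx/a) dx = (−1)^(j+l)·4jla³/(π²(j² − l²)²); higher powers the same way via product-to-sum and parts.
State is unnormalized: ∫|φ|² dx = 18.810, and ∫φ*·x²·φ dx = 202.12, so ⟨x²⟩ = 202.12 / 18.810.
⟨x²⟩ = 10.746.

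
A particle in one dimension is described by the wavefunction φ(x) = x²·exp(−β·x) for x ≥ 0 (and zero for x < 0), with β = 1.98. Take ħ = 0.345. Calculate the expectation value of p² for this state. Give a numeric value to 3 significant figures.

0.156

p² φ = −ħ² d²φ/dx²; ⟨p²⟩ = −ħ² ∫ φ*·φ'' dx / ∫|φ|² dx.
Differentiate x²·exp(−β·x) with the product rule; every integrand then reduces to terms xʲ·e^(−2βx) on [0, ∞), with ∫₀^∞ xʲ·e^(−2βx) dx = j!/(2β)^(j+1).
State is unnormalized: ∫|φ|² dx = 0.024645, and ∫φ*·(−ħ² φ'') dx = 0.0038334, so ⟨p²⟩ = 0.0038334 / 0.024645.
⟨p²⟩ = 0.15554.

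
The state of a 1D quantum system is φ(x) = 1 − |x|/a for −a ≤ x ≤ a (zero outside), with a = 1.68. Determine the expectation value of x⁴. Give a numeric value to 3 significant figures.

⟨x⁴⟩ = ∫ x⁴·|φ|² dx / ∫|φ|² dx (integrals over the domain).
φ is even, so ∫ over [−a, a] = 2∫₀ᵃ with φ = 1 − x/a there: ∫₀ᵃ (1 − x/a)² dx = a/3, ∫₀ᵃ x²(1 − x/a)² dx = a³/30, ∫₀ᵃ x⁴(1 − x/a)² dx = a⁵/105.
State is unnormalized: ∫|φ|² dx = 1.1200, and ∫φ*·x⁴·φ dx = 0.25491, so ⟨x⁴⟩ = 0.25491 / 1.1200.
⟨x⁴⟩ = 0.22760.

0.228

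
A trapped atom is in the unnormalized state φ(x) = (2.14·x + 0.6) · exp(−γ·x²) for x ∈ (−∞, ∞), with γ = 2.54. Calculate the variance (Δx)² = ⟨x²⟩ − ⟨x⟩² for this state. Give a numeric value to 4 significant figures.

Compute ⟨x⟩ and ⟨x²⟩ separately, then (Δx)² = ⟨x²⟩ − ⟨x⟩².
Expand each integrand as polynomial × e^(−2γx²) and use ∫x^(2j)·e^(−2γx²) dx = (2j−1)!!/(4γ)^j · √(π/(2γ)), odd powers → 0; here √(π/(2γ)) = 0.78640.
Normalization: ∫|φ|² dx = 0.63757.
⟨x⟩ = 0.31176 and ⟨x²⟩ = 0.20787.
(Δx)² = 0.20787 − (0.31176)² = 0.11068.

0.1107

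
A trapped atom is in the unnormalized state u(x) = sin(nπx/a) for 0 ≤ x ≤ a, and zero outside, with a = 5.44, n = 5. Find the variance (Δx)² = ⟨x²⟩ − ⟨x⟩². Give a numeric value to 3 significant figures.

Compute ⟨x⟩ and ⟨x²⟩ separately, then (Δx)² = ⟨x²⟩ − ⟨x⟩².
With sin²θ = (1 − cos2θ)/2 on 0 ≤ x ≤ a: ∫sin²(nπx/a) dx = a/2, ∫x·sin²(nπx/a) dx = a²/4, ∫x²·sin²(nπx/a) dx = a³·(1/6 − 1/(4n²π²)); higher powers xᵏ the same way, integrating xᵏ·cos(2nπx/a) by parts.
Normalization: ∫|u|² dx = 2.7200.
⟨x⟩ = 2.7200 and ⟨x²⟩ = 9.8046.
(Δx)² = 9.8046 − (2.7200)² = 2.4062.

2.41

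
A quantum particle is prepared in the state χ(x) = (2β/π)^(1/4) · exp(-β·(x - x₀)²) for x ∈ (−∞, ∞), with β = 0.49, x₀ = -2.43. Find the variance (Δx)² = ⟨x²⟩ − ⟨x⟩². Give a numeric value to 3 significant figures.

0.510

Compute ⟨x⟩ and ⟨x²⟩ separately, then (Δx)² = ⟨x²⟩ − ⟨x⟩².
Gaussian moments (u = x − x₀): ∫u^(2j)·e^(−2βu²) du = (2j−1)!!/(4β)^j · √(π/(2β)), odd powers integrate to 0; here √(π/(2β)) = 1.7904.
⟨x⟩ = -2.4300 and ⟨x²⟩ = 6.4151.
(Δx)² = 6.4151 − (-2.4300)² = 0.51020.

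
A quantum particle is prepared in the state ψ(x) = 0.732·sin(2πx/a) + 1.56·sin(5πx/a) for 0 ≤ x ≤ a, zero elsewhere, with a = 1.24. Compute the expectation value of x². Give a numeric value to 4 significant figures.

⟨x²⟩ = ∫ x²·|ψ|² dx / ∫|ψ|² dx (integrals over the domain).
On 0 ≤ x ≤ a (j ≠ l): ∫sin²(jπx/a) dx = a/2, ∫sin(jπx/a)·sin(lπx/a) dx = 0; diagonal moments ∫x·sin²(jπx/a) dx = a²/4, ∫x²·sin²(jπx/a) dx = a³·(1/6 − 1/(4j²π²)); cross terms ∫x·sin(jπx/a)·sin(lπx/a) dx = 0 for j + l even and −4jla²/(π²(j² − l²)²) for j + l odd, ∫x²·sin(jπx/a)·sin(lπx/a) dx = (−1)^(j+l)·4jla³/(π²(j² − l²)²); higher powers the same way via product-to-sum and parts.
State is unnormalized: ∫|ψ|² dx = 1.8410, and ∫ψ*·x²·ψ dx = 0.89241, so ⟨x²⟩ = 0.89241 / 1.8410.
⟨x²⟩ = 0.48473.

0.4847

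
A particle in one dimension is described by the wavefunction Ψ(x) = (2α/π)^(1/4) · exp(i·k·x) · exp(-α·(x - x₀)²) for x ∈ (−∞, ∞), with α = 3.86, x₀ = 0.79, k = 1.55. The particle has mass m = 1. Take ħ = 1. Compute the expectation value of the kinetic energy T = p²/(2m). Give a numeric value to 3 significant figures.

3.13

T = −(ħ²/2m) d²/dx², so ⟨T⟩ = −(ħ²/2m) ∫ Ψ*·Ψ'' dx; with m = 1.
Gaussian moments (u = x − x₀): ∫u^(2j)·e^(−2αu²) du = (2j−1)!!/(4α)^j · √(π/(2α)), odd powers integrate to 0; here √(π/(2α)) = 0.63792. Derivatives: Ψ′ = (ik − 2αu)·Ψ, Ψ″ = ((ik − 2αu)² − 2α)·Ψ; the odd-in-u pieces drop out.
⟨T⟩ = 3.1313.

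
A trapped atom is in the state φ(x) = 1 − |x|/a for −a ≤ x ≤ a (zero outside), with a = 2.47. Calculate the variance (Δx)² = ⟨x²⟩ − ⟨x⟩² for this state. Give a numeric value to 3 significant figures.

0.610

Compute ⟨x⟩ and ⟨x²⟩ separately, then (Δx)² = ⟨x²⟩ − ⟨x⟩².
φ is even, so ∫ over [−a, a] = 2∫₀ᵃ with φ = 1 − x/a there: ∫₀ᵃ (1 − x/a)² dx = a/3, ∫₀ᵃ x²(1 − x/a)² dx = a³/30, ∫₀ᵃ x⁴(1 − x/a)² dx = a⁵/105.
Normalization: ∫|φ|² dx = 1.6467.
⟨x⟩ = 0.0000 and ⟨x²⟩ = 0.61009.
(Δx)² = 0.61009 − (0.0000)² = 0.61009.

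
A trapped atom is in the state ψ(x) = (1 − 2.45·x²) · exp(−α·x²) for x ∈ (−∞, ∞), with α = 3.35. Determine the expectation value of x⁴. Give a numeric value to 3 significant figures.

⟨x⁴⟩ = ∫ x⁴·|ψ|² dx / ∫|ψ|² dx (integrals over the domain).
Expand each integrand as polynomial × e^(−2αx²) and use ∫x^(2j)·e^(−2αx²) dx = (2j−1)!!/(4α)^j · √(π/(2α)), odd powers → 0; here √(π/(2α)) = 0.68476.
State is unnormalized: ∫|ψ|² dx = 0.50303, and ∫ψ*·x⁴·ψ dx = 0.0039087, so ⟨x⁴⟩ = 0.0039087 / 0.50303.
⟨x⁴⟩ = 0.0077703.

0.00777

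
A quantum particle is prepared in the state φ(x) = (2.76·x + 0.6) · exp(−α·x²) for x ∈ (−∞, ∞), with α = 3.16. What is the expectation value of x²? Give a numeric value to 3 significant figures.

⟨x²⟩ = ∫ x²·|φ|² dx / ∫|φ|² dx (integrals over the domain).
Expand each integrand as polynomial × e^(−2αx²) and use ∫x^(2j)·e^(−2αx²) dx = (2j−1)!!/(4α)^j · √(π/(2α)), odd powers → 0; here √(π/(2α)) = 0.70504.
State is unnormalized: ∫|φ|² dx = 0.67872, and ∫φ*·x²·φ dx = 0.12093, so ⟨x²⟩ = 0.12093 / 0.67872.
⟨x²⟩ = 0.17817.

0.178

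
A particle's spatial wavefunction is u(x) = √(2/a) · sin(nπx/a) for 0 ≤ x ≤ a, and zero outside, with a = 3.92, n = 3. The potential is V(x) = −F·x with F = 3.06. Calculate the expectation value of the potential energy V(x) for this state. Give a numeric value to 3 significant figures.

-6.00

⟨V⟩ = ∫ V(x)·|u|² dx.
With sin²θ = (1 − cos2θ)/2 on 0 ≤ x ≤ a: ∫sin²(nπx/a) dx = a/2, ∫x·sin²(nπx/a) dx = a²/4, ∫x²·sin²(nπx/a) dx = a³·(1/6 − 1/(4n²π²)); higher powers xᵏ the same way, integrating xᵏ·cos(2nπx/a) by parts.
⟨V⟩ = -5.9976.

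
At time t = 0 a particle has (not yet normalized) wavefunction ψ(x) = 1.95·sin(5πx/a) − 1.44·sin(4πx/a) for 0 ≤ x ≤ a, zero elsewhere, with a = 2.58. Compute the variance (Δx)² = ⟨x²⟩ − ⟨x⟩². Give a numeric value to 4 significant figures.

Compute ⟨x⟩ and ⟨x²⟩ separately, then (Δx)² = ⟨x²⟩ − ⟨x⟩².
On 0 ≤ x ≤ a (j ≠ l): ∫sin²(jπx/a) dx = a/2, ∫sin(jπx/a)·sin(lπx/a) dx = 0; diagonal moments ∫x·sin²(jπx/a) dx = a²/4, ∫x²·sin²(jπx/a) dx = a³·(1/6 − 1/(4j²π²)); cross terms ∫x·sin(jπx/a)·sin(lπx/a) dx = 0 for j + l even and −4jla²/(π²(j² − l²)²) for j + l odd, ∫x²·sin(jπx/a)·sin(lπx/a) dx = (−1)^(j+l)·4jla³/(π²(j² − l²)²); higher powers the same way via product-to-sum and parts.
Normalization: ∫|ψ|² dx = 7.5802.
⟨x⟩ = 1.7835 and ⟨x²⟩ = 3.4759.
(Δx)² = 3.4759 − (1.7835)² = 0.29499.

0.2950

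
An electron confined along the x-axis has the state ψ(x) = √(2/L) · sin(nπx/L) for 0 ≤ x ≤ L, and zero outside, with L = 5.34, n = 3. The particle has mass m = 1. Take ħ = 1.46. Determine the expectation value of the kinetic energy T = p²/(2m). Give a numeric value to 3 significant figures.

T = −(ħ²/2m) d²/dx², so ⟨T⟩ = −(ħ²/2m) ∫ ψ*·ψ'' dx; with m = 1.
d/dx sin(nπx/L) = (nπ/L)·cos(nπx/L) and d²/dx² sin(nπx/L) = −(nπ/L)²·sin(nπx/L); on 0 ≤ x ≤ L, ∫sin²(nπx/L) dx = L/2 and ∫sin(nπx/L)·cos(nπx/L) dx = 0.
⟨T⟩ = 3.3200.

3.32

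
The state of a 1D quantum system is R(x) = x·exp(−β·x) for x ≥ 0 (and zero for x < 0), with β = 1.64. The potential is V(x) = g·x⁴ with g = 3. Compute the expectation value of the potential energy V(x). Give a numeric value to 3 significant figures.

⟨V⟩ = ∫ V(x)·|R|² dx / ∫|R|² dx.
Every integrand reduces to terms xʲ·e^(−2βx) on [0, ∞); use ∫₀^∞ xʲ·e^(−2βx) dx = j!/(2β)^(j+1).
State is unnormalized: ∫|R|² dx = 0.056677, and ∫R*·V(x)·R dx = 0.52886, so ⟨V⟩ = 0.52886 / 0.056677.
⟨V⟩ = 9.3310.

9.33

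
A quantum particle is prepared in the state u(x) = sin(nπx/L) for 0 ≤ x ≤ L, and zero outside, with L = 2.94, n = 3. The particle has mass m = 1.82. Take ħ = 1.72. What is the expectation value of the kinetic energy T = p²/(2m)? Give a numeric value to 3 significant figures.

T = −(ħ²/2m) d²/dx², so ⟨T⟩ = −(ħ²/2m) ∫ u*·u'' dx / ∫|u|² dx; with m = 1.82.
d/dx sin(nπx/L) = (nπ/L)·cos(nπx/L) and d²/dx² sin(nπx/L) = −(nπ/L)²·sin(nπx/L); on 0 ≤ x ≤ L, ∫sin²(nπx/L) dx = L/2 and ∫sin(nπx/L)·cos(nπx/L) dx = 0.
State is unnormalized: ∫|u|² dx = 1.4700, and ∫u*·(−ħ²/2m · u'') dx = 12.278, so ⟨T⟩ = 12.278 / 1.4700.
⟨T⟩ = 8.3522.

8.35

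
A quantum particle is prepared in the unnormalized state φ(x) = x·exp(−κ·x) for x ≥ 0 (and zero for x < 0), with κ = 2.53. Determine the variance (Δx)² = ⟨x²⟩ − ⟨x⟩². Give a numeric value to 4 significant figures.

0.1172

Compute ⟨x⟩ and ⟨x²⟩ separately, then (Δx)² = ⟨x²⟩ − ⟨x⟩².
Every integrand reduces to terms xʲ·e^(−2κx) on [0, ∞); use ∫₀^∞ xʲ·e^(−2κx) dx = j!/(2κ)^(j+1).
Normalization: ∫|φ|² dx = 0.015438.
⟨x⟩ = 0.59289 and ⟨x²⟩ = 0.46868.
(Δx)² = 0.46868 − (0.59289)² = 0.11717.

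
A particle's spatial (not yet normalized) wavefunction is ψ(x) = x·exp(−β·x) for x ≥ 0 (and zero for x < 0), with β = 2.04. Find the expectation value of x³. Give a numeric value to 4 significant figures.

0.8834

⟨x³⟩ = ∫ x³·|ψ|² dx / ∫|ψ|² dx (integrals over the domain).
Every integrand reduces to terms xʲ·e^(−2βx) on [0, ∞); use ∫₀^∞ xʲ·e^(−2βx) dx = j!/(2β)^(j+1).
State is unnormalized: ∫|ψ|² dx = 0.029448, and ∫ψ*·x³·ψ dx = 0.026015, so ⟨x³⟩ = 0.026015 / 0.029448.
⟨x³⟩ = 0.88343.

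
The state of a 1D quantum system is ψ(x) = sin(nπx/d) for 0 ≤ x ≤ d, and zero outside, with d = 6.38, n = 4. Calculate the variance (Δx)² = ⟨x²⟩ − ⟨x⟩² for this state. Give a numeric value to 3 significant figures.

3.26

Compute ⟨x⟩ and ⟨x²⟩ separately, then (Δx)² = ⟨x²⟩ − ⟨x⟩².
With sin²θ = (1 − cos2θ)/2 on 0 ≤ x ≤ d: ∫sin²(nπx/d) dx = d/2, ∫x·sin²(nπx/d) dx = d²/4, ∫x²·sin²(nπx/d) dx = d³·(1/6 − 1/(4n²π²)); higher powers xᵏ the same way, integrating xᵏ·cos(2nπx/d) by parts.
Normalization: ∫|ψ|² dx = 3.1900.
⟨x⟩ = 3.1900 and ⟨x²⟩ = 13.439.
(Δx)² = 13.439 − (3.1900)² = 3.2632.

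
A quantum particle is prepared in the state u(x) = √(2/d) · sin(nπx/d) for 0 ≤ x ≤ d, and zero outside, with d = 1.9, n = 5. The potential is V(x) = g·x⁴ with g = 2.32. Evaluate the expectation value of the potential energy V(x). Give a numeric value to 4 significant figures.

5.925

⟨V⟩ = ∫ V(x)·|u|² dx.
With sin²θ = (1 − cos2θ)/2 on 0 ≤ x ≤ d: ∫sin²(nπx/d) dx = d/2, ∫x·sin²(nπx/d) dx = d²/4, ∫x²·sin²(nπx/d) dx = d³·(1/6 − 1/(4n²π²)); higher powers xᵏ the same way, integrating xᵏ·cos(2nπx/d) by parts.
⟨V⟩ = 5.9251.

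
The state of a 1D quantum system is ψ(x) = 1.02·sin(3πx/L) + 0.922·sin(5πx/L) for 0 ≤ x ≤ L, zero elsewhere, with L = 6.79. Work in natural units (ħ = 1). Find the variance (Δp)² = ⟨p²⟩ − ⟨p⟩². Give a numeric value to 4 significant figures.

Compute ⟨p⟩ and ⟨p²⟩ separately; (Δp)² = ⟨p²⟩ − ⟨p⟩².
d²/dx² sin(jπx/L) = −(jπ/L)²·sin(jπx/L); on 0 ≤ x ≤ L, ∫sin²(jπx/L) dx = L/2 and ∫sin(jπx/L)·sin(lπx/L) dx = 0 for j ≠ l, so only diagonal terms survive in ∫|ψ|² and ∫ψ·ψ″; ∫ψ·ψ′ dx = [ψ²/2] between the walls = 0.
Normalization: ∫|ψ|² dx = 6.4182.
⟨p⟩ = 0.0000 and ⟨p²⟩ = 3.4668.
(Δp)² = 3.4668 − (0.0000)² = 3.4668.

3.467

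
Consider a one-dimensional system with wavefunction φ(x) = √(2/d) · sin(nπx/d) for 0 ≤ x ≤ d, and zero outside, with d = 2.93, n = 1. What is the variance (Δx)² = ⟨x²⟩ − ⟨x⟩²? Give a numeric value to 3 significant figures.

0.280

Compute ⟨x⟩ and ⟨x²⟩ separately, then (Δx)² = ⟨x²⟩ − ⟨x⟩².
With sin²θ = (1 − cos2θ)/2 on 0 ≤ x ≤ d: ∫sin²(nπx/d) dx = d/2, ∫x·sin²(nπx/d) dx = d²/4, ∫x²·sin²(nπx/d) dx = d³·(1/6 − 1/(4n²π²)); higher powers xᵏ the same way, integrating xᵏ·cos(2nπx/d) by parts.
⟨x⟩ = 1.4650 and ⟨x²⟩ = 2.4267.
(Δx)² = 2.4267 − (1.4650)² = 0.28049.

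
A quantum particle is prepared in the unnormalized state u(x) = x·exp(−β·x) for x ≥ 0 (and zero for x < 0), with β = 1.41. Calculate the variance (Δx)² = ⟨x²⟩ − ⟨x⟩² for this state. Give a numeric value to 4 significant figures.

Compute ⟨x⟩ and ⟨x²⟩ separately, then (Δx)² = ⟨x²⟩ − ⟨x⟩².
Every integrand reduces to terms xʲ·e^(−2βx) on [0, ∞); use ∫₀^∞ xʲ·e^(−2βx) dx = j!/(2β)^(j+1).
Normalization: ∫|u|² dx = 0.089183.
⟨x⟩ = 1.0638 and ⟨x²⟩ = 1.5090.
(Δx)² = 1.5090 − (1.0638)² = 0.37724.

0.3772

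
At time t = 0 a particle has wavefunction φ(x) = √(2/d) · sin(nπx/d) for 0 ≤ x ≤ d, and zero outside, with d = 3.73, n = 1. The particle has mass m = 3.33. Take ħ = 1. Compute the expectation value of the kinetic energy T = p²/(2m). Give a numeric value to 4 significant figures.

0.1065

T = −(ħ²/2m) d²/dx², so ⟨T⟩ = −(ħ²/2m) ∫ φ*·φ'' dx; with m = 3.33.
d/dx sin(nπx/d) = (nπ/d)·cos(nπx/d) and d²/dx² sin(nπx/d) = −(nπ/d)²·sin(nπx/d); on 0 ≤ x ≤ d, ∫sin²(nπx/d) dx = d/2 and ∫sin(nπx/d)·cos(nπx/d) dx = 0.
⟨T⟩ = 0.10651.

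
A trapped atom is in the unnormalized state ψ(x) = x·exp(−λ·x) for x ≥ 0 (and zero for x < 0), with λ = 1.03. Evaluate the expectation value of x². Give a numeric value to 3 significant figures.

⟨x²⟩ = ∫ x²·|ψ|² dx / ∫|ψ|² dx (integrals over the domain).
Every integrand reduces to terms xʲ·e^(−2λx) on [0, ∞); use ∫₀^∞ xʲ·e^(−2λx) dx = j!/(2λ)^(j+1).
State is unnormalized: ∫|ψ|² dx = 0.22879, and ∫ψ*·x²·ψ dx = 0.64696, so ⟨x²⟩ = 0.64696 / 0.22879.
⟨x²⟩ = 2.8278.

2.83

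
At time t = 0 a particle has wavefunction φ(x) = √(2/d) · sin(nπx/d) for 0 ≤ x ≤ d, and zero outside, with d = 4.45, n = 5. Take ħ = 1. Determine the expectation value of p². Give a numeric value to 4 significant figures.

12.46

p² φ = −ħ² d²φ/dx²; ⟨p²⟩ = −ħ² ∫ φ*·φ'' dx.
d/dx sin(nπx/d) = (nπ/d)·cos(nπx/d) and d²/dx² sin(nπx/d) = −(nπ/d)²·sin(nπx/d); on 0 ≤ x ≤ d, ∫sin²(nπx/d) dx = d/2 and ∫sin(nπx/d)·cos(nπx/d) dx = 0.
⟨p²⟩ = 12.460.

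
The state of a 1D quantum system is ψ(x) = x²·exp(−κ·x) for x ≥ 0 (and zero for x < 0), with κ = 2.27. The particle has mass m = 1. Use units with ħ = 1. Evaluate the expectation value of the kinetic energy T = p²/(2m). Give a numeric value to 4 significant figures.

T = −(ħ²/2m) d²/dx², so ⟨T⟩ = −(ħ²/2m) ∫ ψ*·ψ'' dx / ∫|ψ|² dx; with m = 1.
Differentiate x²·exp(−κ·x) with the product rule; every integrand then reduces to terms xʲ·e^(−2κx) on [0, ∞), with ∫₀^∞ xʲ·e^(−2κx) dx = j!/(2κ)^(j+1).
State is unnormalized: ∫|ψ|² dx = 0.012443, and ∫ψ*·(−ħ²/2m · ψ'') dx = 0.010686, so ⟨T⟩ = 0.010686 / 0.012443.
⟨T⟩ = 0.85882.

0.8588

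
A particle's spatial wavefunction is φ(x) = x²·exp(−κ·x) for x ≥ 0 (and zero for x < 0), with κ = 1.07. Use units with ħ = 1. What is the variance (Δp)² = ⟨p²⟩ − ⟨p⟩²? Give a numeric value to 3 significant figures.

Compute ⟨p⟩ and ⟨p²⟩ separately; (Δp)² = ⟨p²⟩ − ⟨p⟩².
Differentiate x²·exp(−κ·x) with the product rule; every integrand then reduces to terms xʲ·e^(−2κx) on [0, ∞), with ∫₀^∞ xʲ·e^(−2κx) dx = j!/(2κ)^(j+1).
Normalization: ∫|φ|² dx = 0.53474.
⟨p⟩ = 0.0000 and ⟨p²⟩ = 0.38163.
(Δp)² = 0.38163 − (0.0000)² = 0.38163.

0.382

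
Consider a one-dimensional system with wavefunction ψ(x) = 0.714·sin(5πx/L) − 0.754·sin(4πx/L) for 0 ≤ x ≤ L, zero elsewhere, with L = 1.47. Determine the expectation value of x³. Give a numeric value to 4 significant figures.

1.343

⟨x³⟩ = ∫ x³·|ψ|² dx / ∫|ψ|² dx (integrals over the domain).
On 0 ≤ x ≤ L (j ≠ l): ∫sin²(jπx/L) dx = L/2, ∫sin(jπx/L)·sin(lπx/L) dx = 0; diagonal moments ∫x·sin²(jπx/L) dx = L²/4, ∫x²·sin²(jπx/L) dx = L³·(1/6 − 1/(4j²π²)); cross terms ∫x·sin(jπx/L)·sin(lπx/L) dx = 0 for j + l even and −4jlL²/(π²(j² − l²)²) for j + l odd, ∫x²·sin(jπx/L)·sin(lπx/L) dx = (−1)^(j+l)·4jlL³/(π²(j² − l²)²); higher powers the same way via product-to-sum and parts.
State is unnormalized: ∫|ψ|² dx = 0.79256, and ∫ψ*·x³·ψ dx = 1.0645, so ⟨x³⟩ = 1.0645 / 0.79256.
⟨x³⟩ = 1.3431.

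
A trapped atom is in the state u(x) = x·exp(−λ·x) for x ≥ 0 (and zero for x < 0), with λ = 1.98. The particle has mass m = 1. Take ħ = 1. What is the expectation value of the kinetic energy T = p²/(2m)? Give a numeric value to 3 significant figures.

1.96

T = −(ħ²/2m) d²/dx², so ⟨T⟩ = −(ħ²/2m) ∫ u*·u'' dx / ∫|u|² dx; with m = 1.
Differentiate x·exp(−λ·x) with the product rule; every integrand then reduces to terms xʲ·e^(−2λx) on [0, ∞), with ∫₀^∞ xʲ·e^(−2λx) dx = j!/(2λ)^(j+1).
State is unnormalized: ∫|u|² dx = 0.032207, and ∫u*·(−ħ²/2m · u'') dx = 0.063131, so ⟨T⟩ = 0.063131 / 0.032207.
⟨T⟩ = 1.9602.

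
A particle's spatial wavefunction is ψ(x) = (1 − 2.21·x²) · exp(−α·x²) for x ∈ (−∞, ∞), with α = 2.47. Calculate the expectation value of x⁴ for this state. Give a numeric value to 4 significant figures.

⟨x⁴⟩ = ∫ x⁴·|ψ|² dx / ∫|ψ|² dx (integrals over the domain).
Expand each integrand as polynomial × e^(−2αx²) and use ∫x^(2j)·e^(−2αx²) dx = (2j−1)!!/(4α)^j · √(π/(2α)), odd powers → 0; here √(π/(2α)) = 0.79746.
State is unnormalized: ∫|ψ|² dx = 0.56041, and ∫ψ*·x⁴·ψ dx = 0.012606, so ⟨x⁴⟩ = 0.012606 / 0.56041.
⟨x⁴⟩ = 0.022495.

0.02250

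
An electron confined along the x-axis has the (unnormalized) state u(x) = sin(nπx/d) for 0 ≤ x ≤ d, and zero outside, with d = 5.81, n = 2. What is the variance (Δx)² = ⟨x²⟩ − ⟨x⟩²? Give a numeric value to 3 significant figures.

2.39

Compute ⟨x⟩ and ⟨x²⟩ separately, then (Δx)² = ⟨x²⟩ − ⟨x⟩².
With sin²θ = (1 − cos2θ)/2 on 0 ≤ x ≤ d: ∫sin²(nπx/d) dx = d/2, ∫x·sin²(nπx/d) dx = d²/4, ∫x²·sin²(nπx/d) dx = d³·(1/6 − 1/(4n²π²)); higher powers xᵏ the same way, integrating xᵏ·cos(2nπx/d) by parts.
Normalization: ∫|u|² dx = 2.9050.
⟨x⟩ = 2.9050 and ⟨x²⟩ = 10.825.
(Δx)² = 10.825 − (2.9050)² = 2.3855.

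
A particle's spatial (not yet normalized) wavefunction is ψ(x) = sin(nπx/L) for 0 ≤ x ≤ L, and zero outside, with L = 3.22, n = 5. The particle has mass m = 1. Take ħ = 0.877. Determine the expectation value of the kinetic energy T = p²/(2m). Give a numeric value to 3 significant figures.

T = −(ħ²/2m) d²/dx², so ⟨T⟩ = −(ħ²/2m) ∫ ψ*·ψ'' dx / ∫|ψ|² dx; with m = 1.
d/dx sin(nπx/L) = (nπ/L)·cos(nπx/L) and d²/dx² sin(nπx/L) = −(nπ/L)²·sin(nπx/L); on 0 ≤ x ≤ L, ∫sin²(nπx/L) dx = L/2 and ∫sin(nπx/L)·cos(nπx/L) dx = 0.
State is unnormalized: ∫|ψ|² dx = 1.6100, and ∫ψ*·(−ħ²/2m · ψ'') dx = 14.734, so ⟨T⟩ = 14.734 / 1.6100.
⟨T⟩ = 9.1516.

9.15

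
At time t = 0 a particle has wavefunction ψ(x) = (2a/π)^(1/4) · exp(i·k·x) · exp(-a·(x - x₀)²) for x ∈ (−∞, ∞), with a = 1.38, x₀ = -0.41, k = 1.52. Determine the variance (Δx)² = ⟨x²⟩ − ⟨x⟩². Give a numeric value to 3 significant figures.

Compute ⟨x⟩ and ⟨x²⟩ separately, then (Δx)² = ⟨x²⟩ − ⟨x⟩².
Gaussian moments (u = x − x₀): ∫u^(2j)·e^(−2au²) du = (2j−1)!!/(4a)^j · √(π/(2a)), odd powers integrate to 0; here √(π/(2a)) = 1.0669.
⟨x⟩ = -0.41000 and ⟨x²⟩ = 0.34926.
(Δx)² = 0.34926 − (-0.41000)² = 0.18116.

0.181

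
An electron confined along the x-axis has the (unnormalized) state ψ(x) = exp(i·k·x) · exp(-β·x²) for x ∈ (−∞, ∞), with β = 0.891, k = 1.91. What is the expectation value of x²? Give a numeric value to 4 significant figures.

0.2806

⟨x²⟩ = ∫ x²·|ψ|² dx / ∫|ψ|² dx (integrals over the domain).
Gaussian moments: ∫x^(2j)·e^(−2βx²) dx = (2j−1)!!/(4β)^j · √(π/(2β)), odd powers integrate to 0; here √(π/(2β)) = 1.3278.
State is unnormalized: ∫|ψ|² dx = 1.3278, and ∫ψ*·x²·ψ dx = 0.37255, so ⟨x²⟩ = 0.37255 / 1.3278.
⟨x²⟩ = 0.28058.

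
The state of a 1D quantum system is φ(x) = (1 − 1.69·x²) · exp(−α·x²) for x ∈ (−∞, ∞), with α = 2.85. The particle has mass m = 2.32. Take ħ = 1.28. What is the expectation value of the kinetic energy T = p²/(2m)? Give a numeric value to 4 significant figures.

T = −(ħ²/2m) d²/dx², so ⟨T⟩ = −(ħ²/2m) ∫ φ*·φ'' dx / ∫|φ|² dx; with m = 2.32.
Expand each integrand as polynomial × e^(−2αx²) and use ∫x^(2j)·e^(−2αx²) dx = (2j−1)!!/(4α)^j · √(π/(2α)), odd powers → 0; here √(π/(2α)) = 0.74240. Differentiate with the product rule, d/dx e^(−αx²) = −2αx·e^(−αx²).
State is unnormalized: ∫|φ|² dx = 0.57123, and ∫φ*·(−ħ²/2m · φ'') dx = 1.0836, so ⟨T⟩ = 1.0836 / 0.57123.
⟨T⟩ = 1.8969.

1.897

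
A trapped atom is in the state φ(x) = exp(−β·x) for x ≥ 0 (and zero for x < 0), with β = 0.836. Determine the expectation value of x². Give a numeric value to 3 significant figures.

0.715

⟨x²⟩ = ∫ x²·|φ|² dx / ∫|φ|² dx (integrals over the domain).
Every integrand reduces to terms xʲ·e^(−2βx) on [0, ∞); use ∫₀^∞ xʲ·e^(−2βx) dx = j!/(2β)^(j+1).
State is unnormalized: ∫|φ|² dx = 0.59809, and ∫φ*·x²·φ dx = 0.42788, so ⟨x²⟩ = 0.42788 / 0.59809.
⟨x²⟩ = 0.71541.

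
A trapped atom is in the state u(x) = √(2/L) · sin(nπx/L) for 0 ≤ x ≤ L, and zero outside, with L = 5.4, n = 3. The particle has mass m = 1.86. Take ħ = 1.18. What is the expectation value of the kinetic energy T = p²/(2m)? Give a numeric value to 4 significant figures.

T = −(ħ²/2m) d²/dx², so ⟨T⟩ = −(ħ²/2m) ∫ u*·u'' dx; with m = 1.86.
d/dx sin(nπx/L) = (nπ/L)·cos(nπx/L) and d²/dx² sin(nπx/L) = −(nπ/L)²·sin(nπx/L); on 0 ≤ x ≤ L, ∫sin²(nπx/L) dx = L/2 and ∫sin(nπx/L)·cos(nπx/L) dx = 0.
⟨T⟩ = 1.1402.

1.140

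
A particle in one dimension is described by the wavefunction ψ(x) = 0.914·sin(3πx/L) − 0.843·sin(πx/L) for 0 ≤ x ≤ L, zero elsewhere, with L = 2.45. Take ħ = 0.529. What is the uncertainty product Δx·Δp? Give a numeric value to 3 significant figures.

Δx = √(⟨x²⟩−⟨x⟩²), Δp = √(⟨p²⟩−⟨p⟩²).
On 0 ≤ x ≤ L (j ≠ l): ∫sin²(jπx/L) dx = L/2, ∫sin(jπx/L)·sin(lπx/L) dx = 0; diagonal moments ∫x·sin²(jπx/L) dx = L²/4, ∫x²·sin²(jπx/L) dx = L³·(1/6 − 1/(4j²π²)); cross terms ∫x·sin(jπx/L)·sin(lπx/L) dx = 0 for j + l even and −4jlL²/(π²(j² − l²)²) for j + l odd, ∫x²·sin(jπx/L)·sin(lπx/L) dx = (−1)^(j+l)·4jlL³/(π²(j² − l²)²); higher powers the same way via product-to-sum and parts. d²/dx² sin(jπx/L) = −(jπ/L)²·sin(jπx/L); on 0 ≤ x ≤ L, ∫sin²(jπx/L) dx = L/2 and ∫sin(jπx/L)·sin(lπx/L) dx = 0 for j ≠ l, so only diagonal terms survive in ∫|ψ|² and ∫ψ·ψ″; ∫ψ·ψ′ dx = [ψ²/2] between the walls = 0.
Normalization: ∫|ψ|² dx = 1.8939.
⟨x⟩ = 1.2250, ⟨x²⟩ = 1.6155 ⇒ Δx = 0.33890.
⟨p⟩ = 0.0000, ⟨p²⟩ = 2.4491 ⇒ Δp = 1.5650.
Δx·Δp = 0.53036.

0.530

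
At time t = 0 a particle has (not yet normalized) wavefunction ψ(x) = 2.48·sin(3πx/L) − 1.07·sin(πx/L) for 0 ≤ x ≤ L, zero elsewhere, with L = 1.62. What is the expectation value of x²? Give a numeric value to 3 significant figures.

⟨x²⟩ = ∫ x²·|ψ|² dx / ∫|ψ|² dx (integrals over the domain).
On 0 ≤ x ≤ L (j ≠ l): ∫sin²(jπx/L) dx = L/2, ∫sin(jπx/L)·sin(lπx/L) dx = 0; diagonal moments ∫x·sin²(jπx/L) dx = L²/4, ∫x²·sin²(jπx/L) dx = L³·(1/6 − 1/(4j²π²)); cross terms ∫x·sin(jπx/L)·sin(lπx/L) dx = 0 for j + l even and −4jlL²/(π²(j² − l²)²) for j + l odd, ∫x²·sin(jπx/L)·sin(lπx/L) dx = (−1)^(j+l)·4jlL³/(π²(j² − l²)²); higher powers the same way via product-to-sum and parts.
State is unnormalized: ∫|ψ|² dx = 5.9092, and ∫ψ*·x²·ψ dx = 4.5438, so ⟨x²⟩ = 4.5438 / 5.9092.
⟨x²⟩ = 0.76894.

0.769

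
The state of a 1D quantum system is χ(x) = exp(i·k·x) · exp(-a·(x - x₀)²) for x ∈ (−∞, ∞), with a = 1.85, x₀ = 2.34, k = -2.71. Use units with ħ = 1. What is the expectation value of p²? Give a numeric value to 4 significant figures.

9.194

p² χ = −ħ² d²χ/dx²; ⟨p²⟩ = −ħ² ∫ χ*·χ'' dx / ∫|χ|² dx.
Gaussian moments (u = x − x₀): ∫u^(2j)·e^(−2au²) du = (2j−1)!!/(4a)^j · √(π/(2a)), odd powers integrate to 0; here √(π/(2a)) = 0.92145. Derivatives: χ′ = (ik − 2au)·χ, χ″ = ((ik − 2au)² − 2a)·χ; the odd-in-u pieces drop out.
State is unnormalized: ∫|χ|² dx = 0.92145, and ∫χ*·(−ħ² χ'') dx = 8.4719, so ⟨p²⟩ = 8.4719 / 0.92145.
⟨p²⟩ = 9.1941.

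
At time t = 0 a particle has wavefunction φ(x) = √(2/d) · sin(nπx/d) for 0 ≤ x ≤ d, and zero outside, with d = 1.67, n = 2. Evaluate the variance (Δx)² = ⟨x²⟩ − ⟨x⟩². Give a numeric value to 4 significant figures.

0.1971

Compute ⟨x⟩ and ⟨x²⟩ separately, then (Δx)² = ⟨x²⟩ − ⟨x⟩².
With sin²θ = (1 − cos2θ)/2 on 0 ≤ x ≤ d: ∫sin²(nπx/d) dx = d/2, ∫x·sin²(nπx/d) dx = d²/4, ∫x²·sin²(nπx/d) dx = d³·(1/6 − 1/(4n²π²)); higher powers xᵏ the same way, integrating xᵏ·cos(2nπx/d) by parts.
⟨x⟩ = 0.83500 and ⟨x²⟩ = 0.89431.
(Δx)² = 0.89431 − (0.83500)² = 0.19709.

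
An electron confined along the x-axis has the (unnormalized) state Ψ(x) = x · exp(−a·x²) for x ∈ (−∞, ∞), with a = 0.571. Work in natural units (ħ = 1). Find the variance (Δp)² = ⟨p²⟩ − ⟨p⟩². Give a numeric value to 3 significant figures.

1.71

Compute ⟨p⟩ and ⟨p²⟩ separately; (Δp)² = ⟨p²⟩ − ⟨p⟩².
Expand each integrand as polynomial × e^(−2ax²) and use ∫x^(2j)·e^(−2ax²) dx = (2j−1)!!/(4a)^j · √(π/(2a)), odd powers → 0; here √(π/(2a)) = 1.6586. Differentiate with the product rule, d/dx e^(−ax²) = −2ax·e^(−ax²).
Normalization: ∫|Ψ|² dx = 0.72618.
⟨p⟩ = 0.0000 and ⟨p²⟩ = 1.7130.
(Δp)² = 1.7130 − (0.0000)² = 1.7130.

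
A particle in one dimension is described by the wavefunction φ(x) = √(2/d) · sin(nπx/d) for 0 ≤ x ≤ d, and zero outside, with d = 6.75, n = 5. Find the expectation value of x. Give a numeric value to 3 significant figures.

⟨x⟩ = ∫ x·|φ|² dx (integrals over the domain).
With sin²θ = (1 − cos2θ)/2 on 0 ≤ x ≤ d: ∫sin²(nπx/d) dx = d/2, ∫x·sin²(nπx/d) dx = d²/4, ∫x²·sin²(nπx/d) dx = d³·(1/6 − 1/(4n²π²)); higher powers xᵏ the same way, integrating xᵏ·cos(2nπx/d) by parts.
⟨x⟩ = 3.3750.

3.38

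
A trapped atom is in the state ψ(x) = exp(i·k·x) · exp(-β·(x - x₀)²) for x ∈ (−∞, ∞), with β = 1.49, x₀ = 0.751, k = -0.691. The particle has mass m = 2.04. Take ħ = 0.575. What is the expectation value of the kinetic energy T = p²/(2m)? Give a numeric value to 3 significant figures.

T = −(ħ²/2m) d²/dx², so ⟨T⟩ = −(ħ²/2m) ∫ ψ*·ψ'' dx / ∫|ψ|² dx; with m = 2.04.
Gaussian moments (u = x − x₀): ∫u^(2j)·e^(−2βu²) du = (2j−1)!!/(4β)^j · √(π/(2β)), odd powers integrate to 0; here √(π/(2β)) = 1.0268. Derivatives: ψ′ = (ik − 2βu)·ψ, ψ″ = ((ik − 2βu)² − 2β)·ψ; the odd-in-u pieces drop out.
State is unnormalized: ∫|ψ|² dx = 1.0268, and ∫ψ*·(−ħ²/2m · ψ'') dx = 0.16370, so ⟨T⟩ = 0.16370 / 1.0268.
⟨T⟩ = 0.15944.

0.159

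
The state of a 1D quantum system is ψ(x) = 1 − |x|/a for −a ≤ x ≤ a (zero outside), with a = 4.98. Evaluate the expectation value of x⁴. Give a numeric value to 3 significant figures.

17.6

⟨x⁴⟩ = ∫ x⁴·|ψ|² dx / ∫|ψ|² dx (integrals over the domain).
ψ is even, so ∫ over [−a, a] = 2∫₀ᵃ with ψ = 1 − x/a there: ∫₀ᵃ (1 − x/a)² dx = a/3, ∫₀ᵃ x²(1 − x/a)² dx = a³/30, ∫₀ᵃ x⁴(1 − x/a)² dx = a⁵/105.
State is unnormalized: ∫|ψ|² dx = 3.3200, and ∫ψ*·x⁴·ψ dx = 58.343, so ⟨x⁴⟩ = 58.343 / 3.3200.
⟨x⁴⟩ = 17.573.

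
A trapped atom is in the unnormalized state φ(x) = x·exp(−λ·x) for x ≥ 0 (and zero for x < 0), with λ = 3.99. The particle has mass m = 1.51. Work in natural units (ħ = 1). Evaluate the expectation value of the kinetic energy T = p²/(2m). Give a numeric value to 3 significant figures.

5.27

T = −(ħ²/2m) d²/dx², so ⟨T⟩ = −(ħ²/2m) ∫ φ*·φ'' dx / ∫|φ|² dx; with m = 1.51.
Differentiate x·exp(−λ·x) with the product rule; every integrand then reduces to terms xʲ·e^(−2λx) on [0, ∞), with ∫₀^∞ xʲ·e^(−2λx) dx = j!/(2λ)^(j+1).
State is unnormalized: ∫|φ|² dx = 0.0039357, and ∫φ*·(−ħ²/2m · φ'') dx = 0.020747, so ⟨T⟩ = 0.020747 / 0.0039357.
⟨T⟩ = 5.2716.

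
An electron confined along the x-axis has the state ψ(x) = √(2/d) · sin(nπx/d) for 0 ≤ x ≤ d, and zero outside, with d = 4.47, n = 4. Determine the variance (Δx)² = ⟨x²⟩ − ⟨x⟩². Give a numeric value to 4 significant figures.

1.602

Compute ⟨x⟩ and ⟨x²⟩ separately, then (Δx)² = ⟨x²⟩ − ⟨x⟩².
With sin²θ = (1 − cos2θ)/2 on 0 ≤ x ≤ d: ∫sin²(nπx/d) dx = d/2, ∫x·sin²(nπx/d) dx = d²/4, ∫x²·sin²(nπx/d) dx = d³·(1/6 − 1/(4n²π²)); higher powers xᵏ the same way, integrating xᵏ·cos(2nπx/d) by parts.
⟨x⟩ = 2.2350 and ⟨x²⟩ = 6.5970.
(Δx)² = 6.5970 − (2.2350)² = 1.6018.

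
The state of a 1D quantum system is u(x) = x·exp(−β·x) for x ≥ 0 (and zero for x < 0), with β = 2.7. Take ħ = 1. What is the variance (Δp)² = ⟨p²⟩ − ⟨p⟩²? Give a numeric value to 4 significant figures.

7.290

Compute ⟨p⟩ and ⟨p²⟩ separately; (Δp)² = ⟨p²⟩ − ⟨p⟩².
Differentiate x·exp(−β·x) with the product rule; every integrand then reduces to terms xʲ·e^(−2βx) on [0, ∞), with ∫₀^∞ xʲ·e^(−2βx) dx = j!/(2β)^(j+1).
Normalization: ∫|u|² dx = 0.012701.
⟨p⟩ = 0.0000 and ⟨p²⟩ = 7.2900.
(Δp)² = 7.2900 − (0.0000)² = 7.2900.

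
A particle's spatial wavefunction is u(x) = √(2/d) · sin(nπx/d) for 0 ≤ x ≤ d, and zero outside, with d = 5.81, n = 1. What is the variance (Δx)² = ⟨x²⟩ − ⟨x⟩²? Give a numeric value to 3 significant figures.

1.10

Compute ⟨x⟩ and ⟨x²⟩ separately, then (Δx)² = ⟨x²⟩ − ⟨x⟩².
With sin²θ = (1 − cos2θ)/2 on 0 ≤ x ≤ d: ∫sin²(nπx/d) dx = d/2, ∫x·sin²(nπx/d) dx = d²/4, ∫x²·sin²(nπx/d) dx = d³·(1/6 − 1/(4n²π²)); higher powers xᵏ the same way, integrating xᵏ·cos(2nπx/d) by parts.
⟨x⟩ = 2.9050 and ⟨x²⟩ = 9.5419.
(Δx)² = 9.5419 − (2.9050)² = 1.1029.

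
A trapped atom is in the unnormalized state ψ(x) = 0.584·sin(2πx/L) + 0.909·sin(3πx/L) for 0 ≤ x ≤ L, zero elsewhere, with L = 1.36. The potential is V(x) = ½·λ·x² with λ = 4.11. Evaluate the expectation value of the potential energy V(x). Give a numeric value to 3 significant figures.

0.565

⟨V⟩ = ∫ V(x)·|ψ|² dx / ∫|ψ|² dx.
On 0 ≤ x ≤ L (j ≠ l): ∫sin²(jπx/L) dx = L/2, ∫sin(jπx/L)·sin(lπx/L) dx = 0; diagonal moments ∫x·sin²(jπx/L) dx = L²/4, ∫x²·sin²(jπx/L) dx = L³·(1/6 − 1/(4j²π²)); cross terms ∫x·sin(jπx/L)·sin(lπx/L) dx = 0 for j + l even and −4jlL²/(π²(j² − l²)²) for j + l odd, ∫x²·sin(jπx/L)·sin(lπx/L) dx = (−1)^(j+l)·4jlL³/(π²(j² − l²)²); higher powers the same way via product-to-sum and parts.
State is unnormalized: ∫|ψ|² dx = 0.79379, and ∫ψ*·V(x)·ψ dx = 0.44869, so ⟨V⟩ = 0.44869 / 0.79379.
⟨V⟩ = 0.56525.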